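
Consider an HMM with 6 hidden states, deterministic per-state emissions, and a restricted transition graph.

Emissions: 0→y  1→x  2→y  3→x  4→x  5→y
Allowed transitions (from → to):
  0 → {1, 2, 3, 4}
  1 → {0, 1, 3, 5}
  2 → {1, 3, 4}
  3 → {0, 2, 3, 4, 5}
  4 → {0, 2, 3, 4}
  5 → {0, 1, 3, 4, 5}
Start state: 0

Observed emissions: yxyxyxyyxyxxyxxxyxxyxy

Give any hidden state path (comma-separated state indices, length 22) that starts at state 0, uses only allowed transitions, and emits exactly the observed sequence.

0,1,5,1,0,1,0,2,4,0,3,4,0,3,4,4,2,1,1,5,4,0

  [0] y  {0,2,5}  => 0  start
  [1] x  {1,3,4}  => 1  0->1 ok
  [2] y  {0,2,5}  => 5  1->5 ok
  [3] x  {1,3,4}  => 1  5->1 ok
  [4] y  {0,2,5}  => 0  1->0 ok
  [5] x  {1,3,4}  => 1  0->1 ok
  [6] y  {0,2,5}  => 0  1->0 ok
  [7] y  {0,2,5}  => 2  0->2 ok
  [8] x  {1,3,4}  => 4  2->4 ok
  [9] y  {0,2,5}  => 0  4->0 ok
  [10] x  {1,3,4}  => 3  0->3 ok
  [11] x  {1,3,4}  => 4  3->4 ok
  [12] y  {0,2,5}  => 0  4->0 ok
  [13] x  {1,3,4}  => 3  0->3 ok
  [14] x  {1,3,4}  => 4  3->4 ok
  [15] x  {1,3,4}  => 4  4->4 ok
  [16] y  {0,2,5}  => 2  4->2 ok
  [17] x  {1,3,4}  => 1  2->1 ok
  [18] x  {1,3,4}  => 1  1->1 ok
  [19] y  {0,2,5}  => 5  1->5 ok
  [20] x  {1,3,4}  => 4  5->4 ok
  [21] y  {0,2,5}  => 0  4->0 ok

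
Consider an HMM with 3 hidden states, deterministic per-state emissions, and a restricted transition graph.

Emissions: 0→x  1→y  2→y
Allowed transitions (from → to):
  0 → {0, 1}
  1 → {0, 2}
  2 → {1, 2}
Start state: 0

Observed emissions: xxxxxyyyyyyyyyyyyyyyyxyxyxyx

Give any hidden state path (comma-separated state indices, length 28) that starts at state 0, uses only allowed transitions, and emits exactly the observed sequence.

  t0 'x' -> {0}, take 0 (start)
  t1 'x' -> {0}, take 0 (0->0 ok)
  t2 'x' -> {0}, take 0 (0->0 ok)
  t3 'x' -> {0}, take 0 (0->0 ok)
  t4 'x' -> {0}, take 0 (0->0 ok)
  t5 'y' -> {1,2}, take 1 (0->1 ok)
  t6 'y' -> {1,2}, take 2 (1->2 ok)
  t7 'y' -> {1,2}, take 2 (2->2 ok)
  t8 'y' -> {1,2}, take 2 (2->2 ok)
  t9 'y' -> {1,2}, take 1 (2->1 ok)
  t10 'y' -> {1,2}, take 2 (1->2 ok)
  t11 'y' -> {1,2}, take 2 (2->2 ok)
  t12 'y' -> {1,2}, take 2 (2->2 ok)
  t13 'y' -> {1,2}, take 1 (2->1 ok)
  t14 'y' -> {1,2}, take 2 (1->2 ok)
  t15 'y' -> {1,2}, take 1 (2->1 ok)
  t16 'y' -> {1,2}, take 2 (1->2 ok)
  t17 'y' -> {1,2}, take 2 (2->2 ok)
  t18 'y' -> {1,2}, take 1 (2->1 ok)
  t19 'y' -> {1,2}, take 2 (1->2 ok)
  t20 'y' -> {1,2}, take 1 (2->1 ok)
  t21 'x' -> {0}, take 0 (1->0 ok)
  t22 'y' -> {1,2}, take 1 (0->1 ok)
  t23 'x' -> {0}, take 0 (1->0 ok)
  t24 'y' -> {1,2}, take 1 (0->1 ok)
  t25 'x' -> {0}, take 0 (1->0 ok)
  t26 'y' -> {1,2}, take 1 (0->1 ok)
  t27 'x' -> {0}, take 0 (1->0 ok)

0,0,0,0,0,1,2,2,2,1,2,2,2,1,2,1,2,2,1,2,1,0,1,0,1,0,1,0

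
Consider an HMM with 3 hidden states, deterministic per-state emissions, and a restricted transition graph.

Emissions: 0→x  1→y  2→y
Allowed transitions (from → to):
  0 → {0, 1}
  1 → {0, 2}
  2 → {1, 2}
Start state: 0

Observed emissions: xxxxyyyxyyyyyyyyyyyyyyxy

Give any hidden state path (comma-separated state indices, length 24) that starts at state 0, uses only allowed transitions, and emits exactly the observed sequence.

0,0,0,0,1,2,1,0,1,2,1,2,2,1,2,1,2,2,2,1,2,1,0,1

  [0] x  {0}  => 0  start
  [1] x  {0}  => 0  0->0 ok
  [2] x  {0}  => 0  0->0 ok
  [3] x  {0}  => 0  0->0 ok
  [4] y  {1,2}  => 1  0->1 ok
  [5] y  {1,2}  => 2  1->2 ok
  [6] y  {1,2}  => 1  2->1 ok
  [7] x  {0}  => 0  1->0 ok
  [8] y  {1,2}  => 1  0->1 ok
  [9] y  {1,2}  => 2  1->2 ok
  [10] y  {1,2}  => 1  2->1 ok
  [11] y  {1,2}  => 2  1->2 ok
  [12] y  {1,2}  => 2  2->2 ok
  [13] y  {1,2}  => 1  2->1 ok
  [14] y  {1,2}  => 2  1->2 ok
  [15] y  {1,2}  => 1  2->1 ok
  [16] y  {1,2}  => 2  1->2 ok
  [17] y  {1,2}  => 2  2->2 ok
  [18] y  {1,2}  => 2  2->2 ok
  [19] y  {1,2}  => 1  2->1 ok
  [20] y  {1,2}  => 2  1->2 ok
  [21] y  {1,2}  => 1  2->1 ok
  [22] x  {0}  => 0  1->0 ok
  [23] y  {1,2}  => 1  0->1 ok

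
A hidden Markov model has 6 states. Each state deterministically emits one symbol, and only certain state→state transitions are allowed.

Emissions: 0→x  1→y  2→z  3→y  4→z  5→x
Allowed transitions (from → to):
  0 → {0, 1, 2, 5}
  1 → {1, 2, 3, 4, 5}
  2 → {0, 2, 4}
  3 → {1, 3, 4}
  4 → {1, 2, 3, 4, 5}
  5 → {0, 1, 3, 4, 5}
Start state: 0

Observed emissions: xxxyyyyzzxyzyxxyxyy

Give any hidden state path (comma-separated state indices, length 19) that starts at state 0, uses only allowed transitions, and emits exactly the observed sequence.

  0: obs=x cand={0,5} pick 0 [start]
  1: obs=x cand={0,5} pick 5 [0->5 ok]
  2: obs=x cand={0,5} pick 0 [5->0 ok]
  3: obs=y cand={1,3} pick 1 [0->1 ok]
  4: obs=y cand={1,3} pick 3 [1->3 ok]
  5: obs=y cand={1,3} pick 1 [3->1 ok]
  6: obs=y cand={1,3} pick 3 [1->3 ok]
  7: obs=z cand={2,4} pick 4 [3->4 ok]
  8: obs=z cand={2,4} pick 4 [4->4 ok]
  9: obs=x cand={0,5} pick 5 [4->5 ok]
  10: obs=y cand={1,3} pick 1 [5->1 ok]
  11: obs=z cand={2,4} pick 4 [1->4 ok]
  12: obs=y cand={1,3} pick 1 [4->1 ok]
  13: obs=x cand={0,5} pick 5 [1->5 ok]
  14: obs=x cand={0,5} pick 0 [5->0 ok]
  15: obs=y cand={1,3} pick 1 [0->1 ok]
  16: obs=x cand={0,5} pick 5 [1->5 ok]
  17: obs=y cand={1,3} pick 3 [5->3 ok]
  18: obs=y cand={1,3} pick 3 [3->3 ok]

0,5,0,1,3,1,3,4,4,5,1,4,1,5,0,1,5,3,3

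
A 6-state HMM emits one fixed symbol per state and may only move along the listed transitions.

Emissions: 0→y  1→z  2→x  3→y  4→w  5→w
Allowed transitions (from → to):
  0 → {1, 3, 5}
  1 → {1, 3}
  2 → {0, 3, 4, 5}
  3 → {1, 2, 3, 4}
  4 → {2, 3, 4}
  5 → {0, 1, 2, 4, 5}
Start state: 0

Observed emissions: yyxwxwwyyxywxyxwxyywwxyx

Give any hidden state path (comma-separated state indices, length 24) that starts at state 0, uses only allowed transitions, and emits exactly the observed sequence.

0,3,2,5,2,5,5,0,3,2,0,5,2,3,2,5,2,3,3,4,4,2,3,2

  [0] y  {0,3}  => 0  start
  [1] y  {0,3}  => 3  0->3 ok
  [2] x  {2}  => 2  3->2 ok
  [3] w  {4,5}  => 5  2->5 ok
  [4] x  {2}  => 2  5->2 ok
  [5] w  {4,5}  => 5  2->5 ok
  [6] w  {4,5}  => 5  5->5 ok
  [7] y  {0,3}  => 0  5->0 ok
  [8] y  {0,3}  => 3  0->3 ok
  [9] x  {2}  => 2  3->2 ok
  [10] y  {0,3}  => 0  2->0 ok
  [11] w  {4,5}  => 5  0->5 ok
  [12] x  {2}  => 2  5->2 ok
  [13] y  {0,3}  => 3  2->3 ok
  [14] x  {2}  => 2  3->2 ok
  [15] w  {4,5}  => 5  2->5 ok
  [16] x  {2}  => 2  5->2 ok
  [17] y  {0,3}  => 3  2->3 ok
  [18] y  {0,3}  => 3  3->3 ok
  [19] w  {4,5}  => 4  3->4 ok
  [20] w  {4,5}  => 4  4->4 ok
  [21] x  {2}  => 2  4->2 ok
  [22] y  {0,3}  => 3  2->3 ok
  [23] x  {2}  => 2  3->2 ok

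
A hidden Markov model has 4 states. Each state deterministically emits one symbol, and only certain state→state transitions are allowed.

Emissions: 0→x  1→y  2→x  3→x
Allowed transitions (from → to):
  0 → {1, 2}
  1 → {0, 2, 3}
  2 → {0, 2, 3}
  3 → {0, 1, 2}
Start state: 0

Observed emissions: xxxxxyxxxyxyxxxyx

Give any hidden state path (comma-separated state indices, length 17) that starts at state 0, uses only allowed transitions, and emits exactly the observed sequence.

  pos 0: x in {0,2,3}, choose 0; start
  pos 1: x in {0,2,3}, choose 2; 0->2 ok
  pos 2: x in {0,2,3}, choose 2; 2->2 ok
  pos 3: x in {0,2,3}, choose 2; 2->2 ok
  pos 4: x in {0,2,3}, choose 0; 2->0 ok
  pos 5: y in {1}, choose 1; 0->1 ok
  pos 6: x in {0,2,3}, choose 2; 1->2 ok
  pos 7: x in {0,2,3}, choose 3; 2->3 ok
  pos 8: x in {0,2,3}, choose 0; 3->0 ok
  pos 9: y in {1}, choose 1; 0->1 ok
  pos 10: x in {0,2,3}, choose 0; 1->0 ok
  pos 11: y in {1}, choose 1; 0->1 ok
  pos 12: x in {0,2,3}, choose 2; 1->2 ok
  pos 13: x in {0,2,3}, choose 2; 2->2 ok
  pos 14: x in {0,2,3}, choose 0; 2->0 ok
  pos 15: y in {1}, choose 1; 0->1 ok
  pos 16: x in {0,2,3}, choose 3; 1->3 ok

0,2,2,2,0,1,2,3,0,1,0,1,2,2,0,1,3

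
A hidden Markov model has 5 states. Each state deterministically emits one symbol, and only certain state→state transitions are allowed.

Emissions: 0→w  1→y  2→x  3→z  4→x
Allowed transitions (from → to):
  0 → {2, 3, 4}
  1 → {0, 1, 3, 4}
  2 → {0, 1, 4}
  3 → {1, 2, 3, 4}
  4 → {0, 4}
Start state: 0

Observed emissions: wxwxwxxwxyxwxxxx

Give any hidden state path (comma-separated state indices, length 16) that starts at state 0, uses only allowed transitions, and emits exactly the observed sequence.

  pos 0: w in {0}, choose 0; start
  pos 1: x in {2,4}, choose 4; 0->4 ok
  pos 2: w in {0}, choose 0; 4->0 ok
  pos 3: x in {2,4}, choose 2; 0->2 ok
  pos 4: w in {0}, choose 0; 2->0 ok
  pos 5: x in {2,4}, choose 2; 0->2 ok
  pos 6: x in {2,4}, choose 4; 2->4 ok
  pos 7: w in {0}, choose 0; 4->0 ok
  pos 8: x in {2,4}, choose 2; 0->2 ok
  pos 9: y in {1}, choose 1; 2->1 ok
  pos 10: x in {2,4}, choose 4; 1->4 ok
  pos 11: w in {0}, choose 0; 4->0 ok
  pos 12: x in {2,4}, choose 2; 0->2 ok
  pos 13: x in {2,4}, choose 4; 2->4 ok
  pos 14: x in {2,4}, choose 4; 4->4 ok
  pos 15: x in {2,4}, choose 4; 4->4 ok

0,4,0,2,0,2,4,0,2,1,4,0,2,4,4,4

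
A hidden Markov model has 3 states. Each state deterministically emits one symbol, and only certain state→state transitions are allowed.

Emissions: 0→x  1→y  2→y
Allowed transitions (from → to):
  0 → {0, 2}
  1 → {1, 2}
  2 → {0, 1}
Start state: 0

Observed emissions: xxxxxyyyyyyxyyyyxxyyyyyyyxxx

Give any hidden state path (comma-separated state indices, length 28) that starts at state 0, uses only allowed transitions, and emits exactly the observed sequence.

0,0,0,0,0,2,1,2,1,1,2,0,2,1,1,2,0,0,2,1,1,2,1,1,2,0,0,0

  0: obs=x cand={0} pick 0 [start]
  1: obs=x cand={0} pick 0 [0->0 ok]
  2: obs=x cand={0} pick 0 [0->0 ok]
  3: obs=x cand={0} pick 0 [0->0 ok]
  4: obs=x cand={0} pick 0 [0->0 ok]
  5: obs=y cand={1,2} pick 2 [0->2 ok]
  6: obs=y cand={1,2} pick 1 [2->1 ok]
  7: obs=y cand={1,2} pick 2 [1->2 ok]
  8: obs=y cand={1,2} pick 1 [2->1 ok]
  9: obs=y cand={1,2} pick 1 [1->1 ok]
  10: obs=y cand={1,2} pick 2 [1->2 ok]
  11: obs=x cand={0} pick 0 [2->0 ok]
  12: obs=y cand={1,2} pick 2 [0->2 ok]
  13: obs=y cand={1,2} pick 1 [2->1 ok]
  14: obs=y cand={1,2} pick 1 [1->1 ok]
  15: obs=y cand={1,2} pick 2 [1->2 ok]
  16: obs=x cand={0} pick 0 [2->0 ok]
  17: obs=x cand={0} pick 0 [0->0 ok]
  18: obs=y cand={1,2} pick 2 [0->2 ok]
  19: obs=y cand={1,2} pick 1 [2->1 ok]
  20: obs=y cand={1,2} pick 1 [1->1 ok]
  21: obs=y cand={1,2} pick 2 [1->2 ok]
  22: obs=y cand={1,2} pick 1 [2->1 ok]
  23: obs=y cand={1,2} pick 1 [1->1 ok]
  24: obs=y cand={1,2} pick 2 [1->2 ok]
  25: obs=x cand={0} pick 0 [2->0 ok]
  26: obs=x cand={0} pick 0 [0->0 ok]
  27: obs=x cand={0} pick 0 [0->0 ok]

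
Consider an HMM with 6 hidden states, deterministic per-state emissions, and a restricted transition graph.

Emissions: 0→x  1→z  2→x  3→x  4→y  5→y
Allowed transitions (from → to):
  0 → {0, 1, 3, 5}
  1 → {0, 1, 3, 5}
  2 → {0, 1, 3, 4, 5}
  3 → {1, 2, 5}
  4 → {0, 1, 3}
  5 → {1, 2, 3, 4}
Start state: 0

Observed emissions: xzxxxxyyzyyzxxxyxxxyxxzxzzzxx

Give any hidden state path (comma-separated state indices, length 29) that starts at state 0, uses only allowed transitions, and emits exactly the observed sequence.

0,1,3,2,3,2,5,4,1,5,4,1,0,3,2,4,0,3,2,5,3,2,1,3,1,1,1,3,2

  pos 0: x in {0,2,3}, choose 0; start
  pos 1: z in {1}, choose 1; 0->1 ok
  pos 2: x in {0,2,3}, choose 3; 1->3 ok
  pos 3: x in {0,2,3}, choose 2; 3->2 ok
  pos 4: x in {0,2,3}, choose 3; 2->3 ok
  pos 5: x in {0,2,3}, choose 2; 3->2 ok
  pos 6: y in {4,5}, choose 5; 2->5 ok
  pos 7: y in {4,5}, choose 4; 5->4 ok
  pos 8: z in {1}, choose 1; 4->1 ok
  pos 9: y in {4,5}, choose 5; 1->5 ok
  pos 10: y in {4,5}, choose 4; 5->4 ok
  pos 11: z in {1}, choose 1; 4->1 ok
  pos 12: x in {0,2,3}, choose 0; 1->0 ok
  pos 13: x in {0,2,3}, choose 3; 0->3 ok
  pos 14: x in {0,2,3}, choose 2; 3->2 ok
  pos 15: y in {4,5}, choose 4; 2->4 ok
  pos 16: x in {0,2,3}, choose 0; 4->0 ok
  pos 17: x in {0,2,3}, choose 3; 0->3 ok
  pos 18: x in {0,2,3}, choose 2; 3->2 ok
  pos 19: y in {4,5}, choose 5; 2->5 ok
  pos 20: x in {0,2,3}, choose 3; 5->3 ok
  pos 21: x in {0,2,3}, choose 2; 3->2 ok
  pos 22: z in {1}, choose 1; 2->1 ok
  pos 23: x in {0,2,3}, choose 3; 1->3 ok
  pos 24: z in {1}, choose 1; 3->1 ok
  pos 25: z in {1}, choose 1; 1->1 ok
  pos 26: z in {1}, choose 1; 1->1 ok
  pos 27: x in {0,2,3}, choose 3; 1->3 ok
  pos 28: x in {0,2,3}, choose 2; 3->2 ok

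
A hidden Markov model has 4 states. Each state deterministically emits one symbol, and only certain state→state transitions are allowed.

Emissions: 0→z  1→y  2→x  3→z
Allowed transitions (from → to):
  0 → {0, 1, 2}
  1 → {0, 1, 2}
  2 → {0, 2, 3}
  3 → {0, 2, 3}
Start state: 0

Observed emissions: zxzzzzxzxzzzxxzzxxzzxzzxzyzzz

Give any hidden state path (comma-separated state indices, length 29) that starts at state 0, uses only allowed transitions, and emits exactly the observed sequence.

  0: obs=z cand={0,3} pick 0 [start]
  1: obs=x cand={2} pick 2 [0->2 ok]
  2: obs=z cand={0,3} pick 3 [2->3 ok]
  3: obs=z cand={0,3} pick 3 [3->3 ok]
  4: obs=z cand={0,3} pick 0 [3->0 ok]
  5: obs=z cand={0,3} pick 0 [0->0 ok]
  6: obs=x cand={2} pick 2 [0->2 ok]
  7: obs=z cand={0,3} pick 0 [2->0 ok]
  8: obs=x cand={2} pick 2 [0->2 ok]
  9: obs=z cand={0,3} pick 3 [2->3 ok]
  10: obs=z cand={0,3} pick 3 [3->3 ok]
  11: obs=z cand={0,3} pick 0 [3->0 ok]
  12: obs=x cand={2} pick 2 [0->2 ok]
  13: obs=x cand={2} pick 2 [2->2 ok]
  14: obs=z cand={0,3} pick 3 [2->3 ok]
  15: obs=z cand={0,3} pick 0 [3->0 ok]
  16: obs=x cand={2} pick 2 [0->2 ok]
  17: obs=x cand={2} pick 2 [2->2 ok]
  18: obs=z cand={0,3} pick 0 [2->0 ok]
  19: obs=z cand={0,3} pick 0 [0->0 ok]
  20: obs=x cand={2} pick 2 [0->2 ok]
  21: obs=z cand={0,3} pick 0 [2->0 ok]
  22: obs=z cand={0,3} pick 0 [0->0 ok]
  23: obs=x cand={2} pick 2 [0->2 ok]
  24: obs=z cand={0,3} pick 0 [2->0 ok]
  25: obs=y cand={1} pick 1 [0->1 ok]
  26: obs=z cand={0,3} pick 0 [1->0 ok]
  27: obs=z cand={0,3} pick 0 [0->0 ok]
  28: obs=z cand={0,3} pick 0 [0->0 ok]

0,2,3,3,0,0,2,0,2,3,3,0,2,2,3,0,2,2,0,0,2,0,0,2,0,1,0,0,0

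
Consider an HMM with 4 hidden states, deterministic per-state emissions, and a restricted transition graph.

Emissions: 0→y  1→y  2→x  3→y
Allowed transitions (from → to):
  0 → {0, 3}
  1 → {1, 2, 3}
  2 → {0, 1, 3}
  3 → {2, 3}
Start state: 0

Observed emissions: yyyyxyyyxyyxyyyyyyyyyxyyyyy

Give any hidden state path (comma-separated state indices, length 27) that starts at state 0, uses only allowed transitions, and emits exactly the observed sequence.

0,3,3,3,2,0,3,3,2,1,1,2,1,1,1,1,1,3,3,3,3,2,0,0,3,3,3

  [0] y  {0,1,3}  => 0  start
  [1] y  {0,1,3}  => 3  0->3 ok
  [2] y  {0,1,3}  => 3  3->3 ok
  [3] y  {0,1,3}  => 3  3->3 ok
  [4] x  {2}  => 2  3->2 ok
  [5] y  {0,1,3}  => 0  2->0 ok
  [6] y  {0,1,3}  => 3  0->3 ok
  [7] y  {0,1,3}  => 3  3->3 ok
  [8] x  {2}  => 2  3->2 ok
  [9] y  {0,1,3}  => 1  2->1 ok
  [10] y  {0,1,3}  => 1  1->1 ok
  [11] x  {2}  => 2  1->2 ok
  [12] y  {0,1,3}  => 1  2->1 ok
  [13] y  {0,1,3}  => 1  1->1 ok
  [14] y  {0,1,3}  => 1  1->1 ok
  [15] y  {0,1,3}  => 1  1->1 ok
  [16] y  {0,1,3}  => 1  1->1 ok
  [17] y  {0,1,3}  => 3  1->3 ok
  [18] y  {0,1,3}  => 3  3->3 ok
  [19] y  {0,1,3}  => 3  3->3 ok
  [20] y  {0,1,3}  => 3  3->3 ok
  [21] x  {2}  => 2  3->2 ok
  [22] y  {0,1,3}  => 0  2->0 ok
  [23] y  {0,1,3}  => 0  0->0 ok
  [24] y  {0,1,3}  => 3  0->3 ok
  [25] y  {0,1,3}  => 3  3->3 ok
  [26] y  {0,1,3}  => 3  3->3 ok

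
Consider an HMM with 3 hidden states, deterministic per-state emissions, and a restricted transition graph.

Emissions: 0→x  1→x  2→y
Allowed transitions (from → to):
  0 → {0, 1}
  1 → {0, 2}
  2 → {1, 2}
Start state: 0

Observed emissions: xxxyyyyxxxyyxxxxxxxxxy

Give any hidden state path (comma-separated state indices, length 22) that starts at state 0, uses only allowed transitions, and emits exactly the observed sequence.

0,0,1,2,2,2,2,1,0,1,2,2,1,0,1,0,0,1,0,0,1,2

  [0] x  {0,1}  => 0  start
  [1] x  {0,1}  => 0  0->0 ok
  [2] x  {0,1}  => 1  0->1 ok
  [3] y  {2}  => 2  1->2 ok
  [4] y  {2}  => 2  2->2 ok
  [5] y  {2}  => 2  2->2 ok
  [6] y  {2}  => 2  2->2 ok
  [7] x  {0,1}  => 1  2->1 ok
  [8] x  {0,1}  => 0  1->0 ok
  [9] x  {0,1}  => 1  0->1 ok
  [10] y  {2}  => 2  1->2 ok
  [11] y  {2}  => 2  2->2 ok
  [12] x  {0,1}  => 1  2->1 ok
  [13] x  {0,1}  => 0  1->0 ok
  [14] x  {0,1}  => 1  0->1 ok
  [15] x  {0,1}  => 0  1->0 ok
  [16] x  {0,1}  => 0  0->0 ok
  [17] x  {0,1}  => 1  0->1 ok
  [18] x  {0,1}  => 0  1->0 ok
  [19] x  {0,1}  => 0  0->0 ok
  [20] x  {0,1}  => 1  0->1 ok
  [21] y  {2}  => 2  1->2 ok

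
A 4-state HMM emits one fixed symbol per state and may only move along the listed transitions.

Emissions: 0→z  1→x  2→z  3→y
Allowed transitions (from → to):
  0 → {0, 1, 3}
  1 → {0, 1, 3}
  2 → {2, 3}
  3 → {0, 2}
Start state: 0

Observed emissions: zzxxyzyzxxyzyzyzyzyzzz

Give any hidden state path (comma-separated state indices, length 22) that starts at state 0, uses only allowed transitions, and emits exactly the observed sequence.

  [0] z  {0,2}  => 0  start
  [1] z  {0,2}  => 0  0->0 ok
  [2] x  {1}  => 1  0->1 ok
  [3] x  {1}  => 1  1->1 ok
  [4] y  {3}  => 3  1->3 ok
  [5] z  {0,2}  => 0  3->0 ok
  [6] y  {3}  => 3  0->3 ok
  [7] z  {0,2}  => 0  3->0 ok
  [8] x  {1}  => 1  0->1 ok
  [9] x  {1}  => 1  1->1 ok
  [10] y  {3}  => 3  1->3 ok
  [11] z  {0,2}  => 2  3->2 ok
  [12] y  {3}  => 3  2->3 ok
  [13] z  {0,2}  => 2  3->2 ok
  [14] y  {3}  => 3  2->3 ok
  [15] z  {0,2}  => 0  3->0 ok
  [16] y  {3}  => 3  0->3 ok
  [17] z  {0,2}  => 0  3->0 ok
  [18] y  {3}  => 3  0->3 ok
  [19] z  {0,2}  => 0  3->0 ok
  [20] z  {0,2}  => 0  0->0 ok
  [21] z  {0,2}  => 0  0->0 ok

0,0,1,1,3,0,3,0,1,1,3,2,3,2,3,0,3,0,3,0,0,0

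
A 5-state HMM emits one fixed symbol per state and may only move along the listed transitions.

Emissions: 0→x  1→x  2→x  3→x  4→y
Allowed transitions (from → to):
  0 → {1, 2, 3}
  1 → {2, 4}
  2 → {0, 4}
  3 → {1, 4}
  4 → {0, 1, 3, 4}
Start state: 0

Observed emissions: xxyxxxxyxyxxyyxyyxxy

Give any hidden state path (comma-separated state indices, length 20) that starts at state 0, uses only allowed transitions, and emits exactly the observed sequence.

0,3,4,0,2,0,1,4,1,4,0,1,4,4,1,4,4,1,2,4

  0: obs=x cand={0,1,2,3} pick 0 [start]
  1: obs=x cand={0,1,2,3} pick 3 [0->3 ok]
  2: obs=y cand={4} pick 4 [3->4 ok]
  3: obs=x cand={0,1,2,3} pick 0 [4->0 ok]
  4: obs=x cand={0,1,2,3} pick 2 [0->2 ok]
  5: obs=x cand={0,1,2,3} pick 0 [2->0 ok]
  6: obs=x cand={0,1,2,3} pick 1 [0->1 ok]
  7: obs=y cand={4} pick 4 [1->4 ok]
  8: obs=x cand={0,1,2,3} pick 1 [4->1 ok]
  9: obs=y cand={4} pick 4 [1->4 ok]
  10: obs=x cand={0,1,2,3} pick 0 [4->0 ok]
  11: obs=x cand={0,1,2,3} pick 1 [0->1 ok]
  12: obs=y cand={4} pick 4 [1->4 ok]
  13: obs=y cand={4} pick 4 [4->4 ok]
  14: obs=x cand={0,1,2,3} pick 1 [4->1 ok]
  15: obs=y cand={4} pick 4 [1->4 ok]
  16: obs=y cand={4} pick 4 [4->4 ok]
  17: obs=x cand={0,1,2,3} pick 1 [4->1 ok]
  18: obs=x cand={0,1,2,3} pick 2 [1->2 ok]
  19: obs=y cand={4} pick 4 [2->4 ok]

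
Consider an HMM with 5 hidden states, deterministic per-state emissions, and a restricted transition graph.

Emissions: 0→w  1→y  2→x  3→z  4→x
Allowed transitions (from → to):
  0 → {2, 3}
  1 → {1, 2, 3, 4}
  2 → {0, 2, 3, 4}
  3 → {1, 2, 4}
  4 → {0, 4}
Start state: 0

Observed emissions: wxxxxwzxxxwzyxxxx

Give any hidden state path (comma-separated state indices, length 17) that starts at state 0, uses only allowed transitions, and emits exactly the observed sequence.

0,2,2,2,4,0,3,4,4,4,0,3,1,4,4,4,4

  [0] w  {0}  => 0  start
  [1] x  {2,4}  => 2  0->2 ok
  [2] x  {2,4}  => 2  2->2 ok
  [3] x  {2,4}  => 2  2->2 ok
  [4] x  {2,4}  => 4  2->4 ok
  [5] w  {0}  => 0  4->0 ok
  [6] z  {3}  => 3  0->3 ok
  [7] x  {2,4}  => 4  3->4 ok
  [8] x  {2,4}  => 4  4->4 ok
  [9] x  {2,4}  => 4  4->4 ok
  [10] w  {0}  => 0  4->0 ok
  [11] z  {3}  => 3  0->3 ok
  [12] y  {1}  => 1  3->1 ok
  [13] x  {2,4}  => 4  1->4 ok
  [14] x  {2,4}  => 4  4->4 ok
  [15] x  {2,4}  => 4  4->4 ok
  [16] x  {2,4}  => 4  4->4 ok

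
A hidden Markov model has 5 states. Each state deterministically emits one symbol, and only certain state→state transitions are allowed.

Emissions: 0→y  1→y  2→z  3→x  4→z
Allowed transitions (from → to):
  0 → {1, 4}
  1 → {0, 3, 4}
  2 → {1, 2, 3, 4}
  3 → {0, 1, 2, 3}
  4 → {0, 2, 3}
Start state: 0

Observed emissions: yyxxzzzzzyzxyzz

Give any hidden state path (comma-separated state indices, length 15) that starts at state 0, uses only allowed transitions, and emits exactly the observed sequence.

  0: obs=y cand={0,1} pick 0 [start]
  1: obs=y cand={0,1} pick 1 [0->1 ok]
  2: obs=x cand={3} pick 3 [1->3 ok]
  3: obs=x cand={3} pick 3 [3->3 ok]
  4: obs=z cand={2,4} pick 2 [3->2 ok]
  5: obs=z cand={2,4} pick 2 [2->2 ok]
  6: obs=z cand={2,4} pick 2 [2->2 ok]
  7: obs=z cand={2,4} pick 2 [2->2 ok]
  8: obs=z cand={2,4} pick 4 [2->4 ok]
  9: obs=y cand={0,1} pick 0 [4->0 ok]
  10: obs=z cand={2,4} pick 4 [0->4 ok]
  11: obs=x cand={3} pick 3 [4->3 ok]
  12: obs=y cand={0,1} pick 1 [3->1 ok]
  13: obs=z cand={2,4} pick 4 [1->4 ok]
  14: obs=z cand={2,4} pick 2 [4->2 ok]

0,1,3,3,2,2,2,2,4,0,4,3,1,4,2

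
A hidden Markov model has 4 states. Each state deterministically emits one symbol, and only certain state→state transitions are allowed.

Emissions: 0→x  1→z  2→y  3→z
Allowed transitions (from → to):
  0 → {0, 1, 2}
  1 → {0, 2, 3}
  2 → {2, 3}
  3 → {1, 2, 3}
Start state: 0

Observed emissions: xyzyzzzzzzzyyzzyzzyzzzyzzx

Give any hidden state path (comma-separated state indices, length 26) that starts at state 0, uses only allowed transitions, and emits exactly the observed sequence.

  pos 0: x in {0}, choose 0; start
  pos 1: y in {2}, choose 2; 0->2 ok
  pos 2: z in {1,3}, choose 3; 2->3 ok
  pos 3: y in {2}, choose 2; 3->2 ok
  pos 4: z in {1,3}, choose 3; 2->3 ok
  pos 5: z in {1,3}, choose 1; 3->1 ok
  pos 6: z in {1,3}, choose 3; 1->3 ok
  pos 7: z in {1,3}, choose 3; 3->3 ok
  pos 8: z in {1,3}, choose 1; 3->1 ok
  pos 9: z in {1,3}, choose 3; 1->3 ok
  pos 10: z in {1,3}, choose 3; 3->3 ok
  pos 11: y in {2}, choose 2; 3->2 ok
  pos 12: y in {2}, choose 2; 2->2 ok
  pos 13: z in {1,3}, choose 3; 2->3 ok
  pos 14: z in {1,3}, choose 3; 3->3 ok
  pos 15: y in {2}, choose 2; 3->2 ok
  pos 16: z in {1,3}, choose 3; 2->3 ok
  pos 17: z in {1,3}, choose 3; 3->3 ok
  pos 18: y in {2}, choose 2; 3->2 ok
  pos 19: z in {1,3}, choose 3; 2->3 ok
  pos 20: z in {1,3}, choose 1; 3->1 ok
  pos 21: z in {1,3}, choose 3; 1->3 ok
  pos 22: y in {2}, choose 2; 3->2 ok
  pos 23: z in {1,3}, choose 3; 2->3 ok
  pos 24: z in {1,3}, choose 1; 3->1 ok
  pos 25: x in {0}, choose 0; 1->0 ok

0,2,3,2,3,1,3,3,1,3,3,2,2,3,3,2,3,3,2,3,1,3,2,3,1,0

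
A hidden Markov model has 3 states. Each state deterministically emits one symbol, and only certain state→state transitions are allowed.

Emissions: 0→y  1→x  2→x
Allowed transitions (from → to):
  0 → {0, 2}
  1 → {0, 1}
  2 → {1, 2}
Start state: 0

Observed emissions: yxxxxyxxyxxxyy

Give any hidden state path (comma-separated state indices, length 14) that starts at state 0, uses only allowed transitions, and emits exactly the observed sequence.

  pos 0: y in {0}, choose 0; start
  pos 1: x in {1,2}, choose 2; 0->2 ok
  pos 2: x in {1,2}, choose 1; 2->1 ok
  pos 3: x in {1,2}, choose 1; 1->1 ok
  pos 4: x in {1,2}, choose 1; 1->1 ok
  pos 5: y in {0}, choose 0; 1->0 ok
  pos 6: x in {1,2}, choose 2; 0->2 ok
  pos 7: x in {1,2}, choose 1; 2->1 ok
  pos 8: y in {0}, choose 0; 1->0 ok
  pos 9: x in {1,2}, choose 2; 0->2 ok
  pos 10: x in {1,2}, choose 2; 2->2 ok
  pos 11: x in {1,2}, choose 1; 2->1 ok
  pos 12: y in {0}, choose 0; 1->0 ok
  pos 13: y in {0}, choose 0; 0->0 ok

0,2,1,1,1,0,2,1,0,2,2,1,0,0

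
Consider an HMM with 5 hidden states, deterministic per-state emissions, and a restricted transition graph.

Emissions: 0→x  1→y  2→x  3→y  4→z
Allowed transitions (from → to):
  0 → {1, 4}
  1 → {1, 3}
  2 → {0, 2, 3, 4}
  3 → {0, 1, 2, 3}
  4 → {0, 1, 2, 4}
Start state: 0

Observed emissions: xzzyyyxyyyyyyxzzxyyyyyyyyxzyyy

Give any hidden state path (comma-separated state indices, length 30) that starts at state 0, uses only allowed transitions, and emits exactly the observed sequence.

  pos 0: x in {0,2}, choose 0; start
  pos 1: z in {4}, choose 4; 0->4 ok
  pos 2: z in {4}, choose 4; 4->4 ok
  pos 3: y in {1,3}, choose 1; 4->1 ok
  pos 4: y in {1,3}, choose 1; 1->1 ok
  pos 5: y in {1,3}, choose 3; 1->3 ok
  pos 6: x in {0,2}, choose 0; 3->0 ok
  pos 7: y in {1,3}, choose 1; 0->1 ok
  pos 8: y in {1,3}, choose 1; 1->1 ok
  pos 9: y in {1,3}, choose 1; 1->1 ok
  pos 10: y in {1,3}, choose 1; 1->1 ok
  pos 11: y in {1,3}, choose 1; 1->1 ok
  pos 12: y in {1,3}, choose 3; 1->3 ok
  pos 13: x in {0,2}, choose 0; 3->0 ok
  pos 14: z in {4}, choose 4; 0->4 ok
  pos 15: z in {4}, choose 4; 4->4 ok
  pos 16: x in {0,2}, choose 2; 4->2 ok
  pos 17: y in {1,3}, choose 3; 2->3 ok
  pos 18: y in {1,3}, choose 3; 3->3 ok
  pos 19: y in {1,3}, choose 1; 3->1 ok
  pos 20: y in {1,3}, choose 1; 1->1 ok
  pos 21: y in {1,3}, choose 1; 1->1 ok
  pos 22: y in {1,3}, choose 1; 1->1 ok
  pos 23: y in {1,3}, choose 3; 1->3 ok
  pos 24: y in {1,3}, choose 3; 3->3 ok
  pos 25: x in {0,2}, choose 0; 3->0 ok
  pos 26: z in {4}, choose 4; 0->4 ok
  pos 27: y in {1,3}, choose 1; 4->1 ok
  pos 28: y in {1,3}, choose 3; 1->3 ok
  pos 29: y in {1,3}, choose 1; 3->1 ok

0,4,4,1,1,3,0,1,1,1,1,1,3,0,4,4,2,3,3,1,1,1,1,3,3,0,4,1,3,1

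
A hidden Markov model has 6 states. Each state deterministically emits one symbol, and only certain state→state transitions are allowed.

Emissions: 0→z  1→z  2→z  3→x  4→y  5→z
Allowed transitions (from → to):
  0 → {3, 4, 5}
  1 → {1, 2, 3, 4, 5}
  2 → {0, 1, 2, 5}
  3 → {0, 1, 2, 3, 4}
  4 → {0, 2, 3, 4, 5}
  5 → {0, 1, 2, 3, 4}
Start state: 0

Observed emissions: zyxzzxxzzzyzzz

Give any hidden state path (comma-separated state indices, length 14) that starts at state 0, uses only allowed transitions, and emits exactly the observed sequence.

  0: obs=z cand={0,1,2,5} pick 0 [start]
  1: obs=y cand={4} pick 4 [0->4 ok]
  2: obs=x cand={3} pick 3 [4->3 ok]
  3: obs=z cand={0,1,2,5} pick 2 [3->2 ok]
  4: obs=z cand={0,1,2,5} pick 0 [2->0 ok]
  5: obs=x cand={3} pick 3 [0->3 ok]
  6: obs=x cand={3} pick 3 [3->3 ok]
  7: obs=z cand={0,1,2,5} pick 1 [3->1 ok]
  8: obs=z cand={0,1,2,5} pick 2 [1->2 ok]
  9: obs=z cand={0,1,2,5} pick 0 [2->0 ok]
  10: obs=y cand={4} pick 4 [0->4 ok]
  11: obs=z cand={0,1,2,5} pick 5 [4->5 ok]
  12: obs=z cand={0,1,2,5} pick 0 [5->0 ok]
  13: obs=z cand={0,1,2,5} pick 5 [0->5 ok]

0,4,3,2,0,3,3,1,2,0,4,5,0,5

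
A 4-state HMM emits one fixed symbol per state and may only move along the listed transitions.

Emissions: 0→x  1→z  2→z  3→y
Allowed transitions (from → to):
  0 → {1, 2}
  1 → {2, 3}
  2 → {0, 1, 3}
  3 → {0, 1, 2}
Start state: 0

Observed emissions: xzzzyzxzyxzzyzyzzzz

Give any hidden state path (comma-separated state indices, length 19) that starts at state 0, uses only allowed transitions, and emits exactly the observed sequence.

  pos 0: x in {0}, choose 0; start
  pos 1: z in {1,2}, choose 1; 0->1 ok
  pos 2: z in {1,2}, choose 2; 1->2 ok
  pos 3: z in {1,2}, choose 1; 2->1 ok
  pos 4: y in {3}, choose 3; 1->3 ok
  pos 5: z in {1,2}, choose 2; 3->2 ok
  pos 6: x in {0}, choose 0; 2->0 ok
  pos 7: z in {1,2}, choose 2; 0->2 ok
  pos 8: y in {3}, choose 3; 2->3 ok
  pos 9: x in {0}, choose 0; 3->0 ok
  pos 10: z in {1,2}, choose 1; 0->1 ok
  pos 11: z in {1,2}, choose 2; 1->2 ok
  pos 12: y in {3}, choose 3; 2->3 ok
  pos 13: z in {1,2}, choose 2; 3->2 ok
  pos 14: y in {3}, choose 3; 2->3 ok
  pos 15: z in {1,2}, choose 1; 3->1 ok
  pos 16: z in {1,2}, choose 2; 1->2 ok
  pos 17: z in {1,2}, choose 1; 2->1 ok
  pos 18: z in {1,2}, choose 2; 1->2 ok

0,1,2,1,3,2,0,2,3,0,1,2,3,2,3,1,2,1,2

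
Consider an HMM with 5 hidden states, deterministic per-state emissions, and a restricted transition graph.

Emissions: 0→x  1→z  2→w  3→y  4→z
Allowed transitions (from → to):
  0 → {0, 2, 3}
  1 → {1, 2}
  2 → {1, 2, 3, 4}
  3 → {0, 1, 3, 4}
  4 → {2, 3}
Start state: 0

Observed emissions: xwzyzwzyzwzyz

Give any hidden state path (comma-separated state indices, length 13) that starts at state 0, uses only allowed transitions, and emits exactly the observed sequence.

  0: obs=x cand={0} pick 0 [start]
  1: obs=w cand={2} pick 2 [0->2 ok]
  2: obs=z cand={1,4} pick 4 [2->4 ok]
  3: obs=y cand={3} pick 3 [4->3 ok]
  4: obs=z cand={1,4} pick 1 [3->1 ok]
  5: obs=w cand={2} pick 2 [1->2 ok]
  6: obs=z cand={1,4} pick 4 [2->4 ok]
  7: obs=y cand={3} pick 3 [4->3 ok]
  8: obs=z cand={1,4} pick 4 [3->4 ok]
  9: obs=w cand={2} pick 2 [4->2 ok]
  10: obs=z cand={1,4} pick 4 [2->4 ok]
  11: obs=y cand={3} pick 3 [4->3 ok]
  12: obs=z cand={1,4} pick 4 [3->4 ok]

0,2,4,3,1,2,4,3,4,2,4,3,4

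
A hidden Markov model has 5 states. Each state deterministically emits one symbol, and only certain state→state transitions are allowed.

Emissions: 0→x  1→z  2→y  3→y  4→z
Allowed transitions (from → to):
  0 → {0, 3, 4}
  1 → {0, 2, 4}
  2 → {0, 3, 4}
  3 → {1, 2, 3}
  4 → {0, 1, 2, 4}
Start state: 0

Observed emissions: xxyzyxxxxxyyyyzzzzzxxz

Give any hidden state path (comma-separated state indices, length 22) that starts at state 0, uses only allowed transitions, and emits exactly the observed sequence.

0,0,3,1,2,0,0,0,0,0,3,3,3,2,4,4,4,4,4,0,0,4

  0: obs=x cand={0} pick 0 [start]
  1: obs=x cand={0} pick 0 [0->0 ok]
  2: obs=y cand={2,3} pick 3 [0->3 ok]
  3: obs=z cand={1,4} pick 1 [3->1 ok]
  4: obs=y cand={2,3} pick 2 [1->2 ok]
  5: obs=x cand={0} pick 0 [2->0 ok]
  6: obs=x cand={0} pick 0 [0->0 ok]
  7: obs=x cand={0} pick 0 [0->0 ok]
  8: obs=x cand={0} pick 0 [0->0 ok]
  9: obs=x cand={0} pick 0 [0->0 ok]
  10: obs=y cand={2,3} pick 3 [0->3 ok]
  11: obs=y cand={2,3} pick 3 [3->3 ok]
  12: obs=y cand={2,3} pick 3 [3->3 ok]
  13: obs=y cand={2,3} pick 2 [3->2 ok]
  14: obs=z cand={1,4} pick 4 [2->4 ok]
  15: obs=z cand={1,4} pick 4 [4->4 ok]
  16: obs=z cand={1,4} pick 4 [4->4 ok]
  17: obs=z cand={1,4} pick 4 [4->4 ok]
  18: obs=z cand={1,4} pick 4 [4->4 ok]
  19: obs=x cand={0} pick 0 [4->0 ok]
  20: obs=x cand={0} pick 0 [0->0 ok]
  21: obs=z cand={1,4} pick 4 [0->4 ok]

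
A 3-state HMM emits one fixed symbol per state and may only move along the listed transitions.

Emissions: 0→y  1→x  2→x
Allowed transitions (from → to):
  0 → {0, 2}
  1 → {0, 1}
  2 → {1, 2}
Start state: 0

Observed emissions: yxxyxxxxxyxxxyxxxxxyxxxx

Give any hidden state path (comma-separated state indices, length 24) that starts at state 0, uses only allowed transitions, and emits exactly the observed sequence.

  0: obs=y cand={0} pick 0 [start]
  1: obs=x cand={1,2} pick 2 [0->2 ok]
  2: obs=x cand={1,2} pick 1 [2->1 ok]
  3: obs=y cand={0} pick 0 [1->0 ok]
  4: obs=x cand={1,2} pick 2 [0->2 ok]
  5: obs=x cand={1,2} pick 2 [2->2 ok]
  6: obs=x cand={1,2} pick 1 [2->1 ok]
  7: obs=x cand={1,2} pick 1 [1->1 ok]
  8: obs=x cand={1,2} pick 1 [1->1 ok]
  9: obs=y cand={0} pick 0 [1->0 ok]
  10: obs=x cand={1,2} pick 2 [0->2 ok]
  11: obs=x cand={1,2} pick 2 [2->2 ok]
  12: obs=x cand={1,2} pick 1 [2->1 ok]
  13: obs=y cand={0} pick 0 [1->0 ok]
  14: obs=x cand={1,2} pick 2 [0->2 ok]
  15: obs=x cand={1,2} pick 2 [2->2 ok]
  16: obs=x cand={1,2} pick 2 [2->2 ok]
  17: obs=x cand={1,2} pick 1 [2->1 ok]
  18: obs=x cand={1,2} pick 1 [1->1 ok]
  19: obs=y cand={0} pick 0 [1->0 ok]
  20: obs=x cand={1,2} pick 2 [0->2 ok]
  21: obs=x cand={1,2} pick 1 [2->1 ok]
  22: obs=x cand={1,2} pick 1 [1->1 ok]
  23: obs=x cand={1,2} pick 1 [1->1 ok]

0,2,1,0,2,2,1,1,1,0,2,2,1,0,2,2,2,1,1,0,2,1,1,1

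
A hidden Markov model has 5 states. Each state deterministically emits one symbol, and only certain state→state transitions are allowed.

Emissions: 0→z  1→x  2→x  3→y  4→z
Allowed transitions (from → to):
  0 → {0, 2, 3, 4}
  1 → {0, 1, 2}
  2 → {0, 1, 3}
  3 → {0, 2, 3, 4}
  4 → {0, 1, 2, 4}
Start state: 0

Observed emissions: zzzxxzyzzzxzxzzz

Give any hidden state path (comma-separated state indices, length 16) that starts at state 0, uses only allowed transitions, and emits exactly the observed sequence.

0,4,0,2,1,0,3,4,0,4,2,0,2,0,4,4

  [0] z  {0,4}  => 0  start
  [1] z  {0,4}  => 4  0->4 ok
  [2] z  {0,4}  => 0  4->0 ok
  [3] x  {1,2}  => 2  0->2 ok
  [4] x  {1,2}  => 1  2->1 ok
  [5] z  {0,4}  => 0  1->0 ok
  [6] y  {3}  => 3  0->3 ok
  [7] z  {0,4}  => 4  3->4 ok
  [8] z  {0,4}  => 0  4->0 ok
  [9] z  {0,4}  => 4  0->4 ok
  [10] x  {1,2}  => 2  4->2 ok
  [11] z  {0,4}  => 0  2->0 ok
  [12] x  {1,2}  => 2  0->2 ok
  [13] z  {0,4}  => 0  2->0 ok
  [14] z  {0,4}  => 4  0->4 ok
  [15] z  {0,4}  => 4  4->4 ok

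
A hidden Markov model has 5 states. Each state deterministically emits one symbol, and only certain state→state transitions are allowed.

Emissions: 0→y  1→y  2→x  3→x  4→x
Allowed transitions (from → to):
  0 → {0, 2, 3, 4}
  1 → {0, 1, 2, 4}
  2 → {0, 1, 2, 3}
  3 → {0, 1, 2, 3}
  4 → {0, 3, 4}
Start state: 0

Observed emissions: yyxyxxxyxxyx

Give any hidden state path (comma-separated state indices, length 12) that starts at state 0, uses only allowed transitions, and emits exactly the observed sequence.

  0: obs=y cand={0,1} pick 0 [start]
  1: obs=y cand={0,1} pick 0 [0->0 ok]
  2: obs=x cand={2,3,4} pick 2 [0->2 ok]
  3: obs=y cand={0,1} pick 1 [2->1 ok]
  4: obs=x cand={2,3,4} pick 4 [1->4 ok]
  5: obs=x cand={2,3,4} pick 4 [4->4 ok]
  6: obs=x cand={2,3,4} pick 3 [4->3 ok]
  7: obs=y cand={0,1} pick 1 [3->1 ok]
  8: obs=x cand={2,3,4} pick 2 [1->2 ok]
  9: obs=x cand={2,3,4} pick 2 [2->2 ok]
  10: obs=y cand={0,1} pick 1 [2->1 ok]
  11: obs=x cand={2,3,4} pick 2 [1->2 ok]

0,0,2,1,4,4,3,1,2,2,1,2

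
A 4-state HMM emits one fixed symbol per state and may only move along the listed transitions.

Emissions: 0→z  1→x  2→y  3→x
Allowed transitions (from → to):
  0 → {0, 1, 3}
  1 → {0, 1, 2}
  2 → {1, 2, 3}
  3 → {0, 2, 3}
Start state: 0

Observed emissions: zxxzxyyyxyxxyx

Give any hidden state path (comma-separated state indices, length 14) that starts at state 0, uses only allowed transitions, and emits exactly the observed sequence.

  0: obs=z cand={0} pick 0 [start]
  1: obs=x cand={1,3} pick 1 [0->1 ok]
  2: obs=x cand={1,3} pick 1 [1->1 ok]
  3: obs=z cand={0} pick 0 [1->0 ok]
  4: obs=x cand={1,3} pick 1 [0->1 ok]
  5: obs=y cand={2} pick 2 [1->2 ok]
  6: obs=y cand={2} pick 2 [2->2 ok]
  7: obs=y cand={2} pick 2 [2->2 ok]
  8: obs=x cand={1,3} pick 3 [2->3 ok]
  9: obs=y cand={2} pick 2 [3->2 ok]
  10: obs=x cand={1,3} pick 3 [2->3 ok]
  11: obs=x cand={1,3} pick 3 [3->3 ok]
  12: obs=y cand={2} pick 2 [3->2 ok]
  13: obs=x cand={1,3} pick 3 [2->3 ok]

0,1,1,0,1,2,2,2,3,2,3,3,2,3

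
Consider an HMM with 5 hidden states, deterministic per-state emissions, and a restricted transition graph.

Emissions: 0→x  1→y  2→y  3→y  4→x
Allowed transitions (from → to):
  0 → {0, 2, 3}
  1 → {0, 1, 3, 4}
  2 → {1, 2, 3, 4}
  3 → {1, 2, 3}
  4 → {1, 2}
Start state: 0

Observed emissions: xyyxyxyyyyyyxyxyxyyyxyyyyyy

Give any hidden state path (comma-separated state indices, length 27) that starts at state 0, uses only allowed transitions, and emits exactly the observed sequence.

  [0] x  {0,4}  => 0  start
  [1] y  {1,2,3}  => 3  0->3 ok
  [2] y  {1,2,3}  => 1  3->1 ok
  [3] x  {0,4}  => 4  1->4 ok
  [4] y  {1,2,3}  => 2  4->2 ok
  [5] x  {0,4}  => 4  2->4 ok
  [6] y  {1,2,3}  => 1  4->1 ok
  [7] y  {1,2,3}  => 1  1->1 ok
  [8] y  {1,2,3}  => 1  1->1 ok
  [9] y  {1,2,3}  => 1  1->1 ok
  [10] y  {1,2,3}  => 1  1->1 ok
  [11] y  {1,2,3}  => 1  1->1 ok
  [12] x  {0,4}  => 4  1->4 ok
  [13] y  {1,2,3}  => 2  4->2 ok
  [14] x  {0,4}  => 4  2->4 ok
  [15] y  {1,2,3}  => 2  4->2 ok
  [16] x  {0,4}  => 4  2->4 ok
  [17] y  {1,2,3}  => 1  4->1 ok
  [18] y  {1,2,3}  => 3  1->3 ok
  [19] y  {1,2,3}  => 2  3->2 ok
  [20] x  {0,4}  => 4  2->4 ok
  [21] y  {1,2,3}  => 1  4->1 ok
  [22] y  {1,2,3}  => 1  1->1 ok
  [23] y  {1,2,3}  => 3  1->3 ok
  [24] y  {1,2,3}  => 3  3->3 ok
  [25] y  {1,2,3}  => 3  3->3 ok
  [26] y  {1,2,3}  => 2  3->2 ok

0,3,1,4,2,4,1,1,1,1,1,1,4,2,4,2,4,1,3,2,4,1,1,3,3,3,2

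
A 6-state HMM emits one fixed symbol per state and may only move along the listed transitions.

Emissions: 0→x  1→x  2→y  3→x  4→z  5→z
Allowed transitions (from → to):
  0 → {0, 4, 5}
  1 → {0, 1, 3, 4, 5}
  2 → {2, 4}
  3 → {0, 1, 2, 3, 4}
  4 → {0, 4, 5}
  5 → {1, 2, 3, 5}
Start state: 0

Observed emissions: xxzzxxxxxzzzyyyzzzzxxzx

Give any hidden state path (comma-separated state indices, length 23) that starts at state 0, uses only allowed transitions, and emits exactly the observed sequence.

0,0,5,5,3,1,0,0,0,4,5,5,2,2,2,4,4,4,4,0,0,4,0

  [0] x  {0,1,3}  => 0  start
  [1] x  {0,1,3}  => 0  0->0 ok
  [2] z  {4,5}  => 5  0->5 ok
  [3] z  {4,5}  => 5  5->5 ok
  [4] x  {0,1,3}  => 3  5->3 ok
  [5] x  {0,1,3}  => 1  3->1 ok
  [6] x  {0,1,3}  => 0  1->0 ok
  [7] x  {0,1,3}  => 0  0->0 ok
  [8] x  {0,1,3}  => 0  0->0 ok
  [9] z  {4,5}  => 4  0->4 ok
  [10] z  {4,5}  => 5  4->5 ok
  [11] z  {4,5}  => 5  5->5 ok
  [12] y  {2}  => 2  5->2 ok
  [13] y  {2}  => 2  2->2 ok
  [14] y  {2}  => 2  2->2 ok
  [15] z  {4,5}  => 4  2->4 ok
  [16] z  {4,5}  => 4  4->4 ok
  [17] z  {4,5}  => 4  4->4 ok
  [18] z  {4,5}  => 4  4->4 ok
  [19] x  {0,1,3}  => 0  4->0 ok
  [20] x  {0,1,3}  => 0  0->0 ok
  [21] z  {4,5}  => 4  0->4 ok
  [22] x  {0,1,3}  => 0  4->0 ok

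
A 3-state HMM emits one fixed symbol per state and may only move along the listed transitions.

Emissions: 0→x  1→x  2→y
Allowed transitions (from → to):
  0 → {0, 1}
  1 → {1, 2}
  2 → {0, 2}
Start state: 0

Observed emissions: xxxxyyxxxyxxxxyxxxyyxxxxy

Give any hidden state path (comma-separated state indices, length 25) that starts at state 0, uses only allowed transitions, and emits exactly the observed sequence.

  [0] x  {0,1}  => 0  start
  [1] x  {0,1}  => 0  0->0 ok
  [2] x  {0,1}  => 0  0->0 ok
  [3] x  {0,1}  => 1  0->1 ok
  [4] y  {2}  => 2  1->2 ok
  [5] y  {2}  => 2  2->2 ok
  [6] x  {0,1}  => 0  2->0 ok
  [7] x  {0,1}  => 1  0->1 ok
  [8] x  {0,1}  => 1  1->1 ok
  [9] y  {2}  => 2  1->2 ok
  [10] x  {0,1}  => 0  2->0 ok
  [11] x  {0,1}  => 0  0->0 ok
  [12] x  {0,1}  => 0  0->0 ok
  [13] x  {0,1}  => 1  0->1 ok
  [14] y  {2}  => 2  1->2 ok
  [15] x  {0,1}  => 0  2->0 ok
  [16] x  {0,1}  => 1  0->1 ok
  [17] x  {0,1}  => 1  1->1 ok
  [18] y  {2}  => 2  1->2 ok
  [19] y  {2}  => 2  2->2 ok
  [20] x  {0,1}  => 0  2->0 ok
  [21] x  {0,1}  => 1  0->1 ok
  [22] x  {0,1}  => 1  1->1 ok
  [23] x  {0,1}  => 1  1->1 ok
  [24] y  {2}  => 2  1->2 ok

0,0,0,1,2,2,0,1,1,2,0,0,0,1,2,0,1,1,2,2,0,1,1,1,2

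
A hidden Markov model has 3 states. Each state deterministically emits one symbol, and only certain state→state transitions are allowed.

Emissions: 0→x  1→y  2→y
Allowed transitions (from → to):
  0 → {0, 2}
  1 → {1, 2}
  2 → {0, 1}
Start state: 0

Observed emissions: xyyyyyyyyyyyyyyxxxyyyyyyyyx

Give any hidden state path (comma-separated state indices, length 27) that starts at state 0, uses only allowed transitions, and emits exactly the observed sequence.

  0: obs=x cand={0} pick 0 [start]
  1: obs=y cand={1,2} pick 2 [0->2 ok]
  2: obs=y cand={1,2} pick 1 [2->1 ok]
  3: obs=y cand={1,2} pick 2 [1->2 ok]
  4: obs=y cand={1,2} pick 1 [2->1 ok]
  5: obs=y cand={1,2} pick 1 [1->1 ok]
  6: obs=y cand={1,2} pick 1 [1->1 ok]
  7: obs=y cand={1,2} pick 1 [1->1 ok]
  8: obs=y cand={1,2} pick 1 [1->1 ok]
  9: obs=y cand={1,2} pick 2 [1->2 ok]
  10: obs=y cand={1,2} pick 1 [2->1 ok]
  11: obs=y cand={1,2} pick 2 [1->2 ok]
  12: obs=y cand={1,2} pick 1 [2->1 ok]
  13: obs=y cand={1,2} pick 1 [1->1 ok]
  14: obs=y cand={1,2} pick 2 [1->2 ok]
  15: obs=x cand={0} pick 0 [2->0 ok]
  16: obs=x cand={0} pick 0 [0->0 ok]
  17: obs=x cand={0} pick 0 [0->0 ok]
  18: obs=y cand={1,2} pick 2 [0->2 ok]
  19: obs=y cand={1,2} pick 1 [2->1 ok]
  20: obs=y cand={1,2} pick 1 [1->1 ok]
  21: obs=y cand={1,2} pick 2 [1->2 ok]
  22: obs=y cand={1,2} pick 1 [2->1 ok]
  23: obs=y cand={1,2} pick 2 [1->2 ok]
  24: obs=y cand={1,2} pick 1 [2->1 ok]
  25: obs=y cand={1,2} pick 2 [1->2 ok]
  26: obs=x cand={0} pick 0 [2->0 ok]

0,2,1,2,1,1,1,1,1,2,1,2,1,1,2,0,0,0,2,1,1,2,1,2,1,2,0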